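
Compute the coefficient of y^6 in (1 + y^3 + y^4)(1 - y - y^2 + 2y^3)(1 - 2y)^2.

(1 + y^3 + y^4) has coefficients 1,0,0,1,1 for degrees 0…4.
(1 - y - y^2 + 2y^3) has coefficients 1,-1,-1,2,0,0,0 for degrees 0…6.
Finally multiplying by (1 - 2y)^2, the product of all factors after the first has coefficients 1,-5,7,2,-12,8,0 for degrees 0…6.
[y^6] = 1·0 + 1·2 + 1·7 = 9.

9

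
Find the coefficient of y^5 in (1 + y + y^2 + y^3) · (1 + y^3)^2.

(1 + y + y^2 + y^3) has coefficients 1,1,1,1 for degrees 0…3.
(1 + y^3)^2 has coefficients 1,0,0,2,0,0 for degrees 0…5.
[y^5] = 1·0 + 1·0 + 1·2 + 1·0 = 2.

2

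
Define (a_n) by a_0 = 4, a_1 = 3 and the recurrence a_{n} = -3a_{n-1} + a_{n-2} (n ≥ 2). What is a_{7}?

2127

The ordinary generating function has denominator 1 + 3q - q^2.
Iterating the recurrence: a_0,…,a_{7} = 4, 3, -5, 18, -59, 195, -644, 2127.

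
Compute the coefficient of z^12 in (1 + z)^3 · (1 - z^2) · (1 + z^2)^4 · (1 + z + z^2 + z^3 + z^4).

(1 + z)^3 has coefficients 1,3,3,1 for degrees 0…3.
(1 - z^2) has coefficients 1,0,-1,0,0,0,0,0,0,0,0,0,0 for degrees 0…12.
Multiplying by (1 + z^2)^4 gives running coefficients 1,0,3,0,2,0,-2,0,-3,0,-1,0,0 for degrees 0…12.
Finally multiplying by (1 + z + z^2 + z^3 + z^4), the product of all factors after the first has coefficients 1,1,4,4,6,5,3,0,-3,-5,-6,-4,-4 for degrees 0…12.
[z^12] = 1·(-4) + 3·(-4) + 3·(-6) + 1·(-5) = -39.

-39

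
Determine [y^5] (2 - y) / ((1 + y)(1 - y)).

-1

Partial fractions give a closed form: a_n = (3/2)·(-1)^n + (1/2)·1^n.
At n = 5: a_5 = -1.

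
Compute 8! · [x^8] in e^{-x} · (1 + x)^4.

The EGF product rule gives c_8 = Σ_{k_1+k_2=8} C(8; k_1,k_2) · ∏ g_i(k_i), where e^{-x} gives (-1)^k; (1+x)^4 gives the falling factorial (4)_k.
g_1(k) for k = 0…8: 1, -1, 1, -1, 1, -1, 1, -1, 1.
g_2(k) for k = 0…8: 1, 4, 12, 24, 24, 0, 0, 0, 0.
c_8 = Σ_k C(8,k)·g_1(k)·g_2(8−k) = 70·1·24 + 56·(-1)·24 + 28·1·12 + 8·(-1)·4 + 1·1·1 = 1680 − 1344 + 336 − 32 + 1 = 641.

641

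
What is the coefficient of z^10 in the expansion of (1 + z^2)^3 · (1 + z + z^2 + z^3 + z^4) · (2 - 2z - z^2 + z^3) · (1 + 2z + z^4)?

-7

(1 + z^2)^3 has coefficients 1,0,3,0,3,0,1 for degrees 0…6.
(1 + z + z^2 + z^3 + z^4) has coefficients 1,1,1,1,1,0,0,0,0,0,0 for degrees 0…10.
Multiplying by (2 - 2z - z^2 + z^3) gives running coefficients 2,0,-1,0,0,-2,0,1,0,0,0 for degrees 0…10.
Finally multiplying by (1 + 2z + z^4), the product of all factors after the first has coefficients 2,4,-1,-2,2,-2,-5,1,2,-2,0 for degrees 0…10.
[z^10] = 1·0 + 3·2 + 3·(-5) + 1·2 = -7.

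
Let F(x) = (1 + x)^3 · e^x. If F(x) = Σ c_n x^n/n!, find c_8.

529

The EGF product rule gives c_8 = Σ_{k_1+k_2=8} C(8; k_1,k_2) · ∏ g_i(k_i), where (1+x)^3 gives the falling factorial (3)_k; e^x gives (1)^k.
g_1(k) for k = 0…8: 1, 3, 6, 6, 0, 0, 0, 0, 0.
g_2(k) for k = 0…8: 1, 1, 1, 1, 1, 1, 1, 1, 1.
c_8 = Σ_k C(8,k)·g_1(k)·g_2(8−k) = 1·1·1 + 8·3·1 + 28·6·1 + 56·6·1 = 1 + 24 + 168 + 336 = 529.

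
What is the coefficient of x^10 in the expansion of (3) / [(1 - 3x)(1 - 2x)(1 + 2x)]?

316407

Partial fractions give a closed form: a_n = (27/5)·3^n + (-3)·2^n + (3/5)·(-2)^n.
At n = 10: a_10 = 316407.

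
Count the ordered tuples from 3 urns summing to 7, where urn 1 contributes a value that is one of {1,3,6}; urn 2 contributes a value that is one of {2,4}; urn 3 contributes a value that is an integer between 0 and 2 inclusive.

3

The generating function for the choices is (t + t^3 + t^6)·(t^2 + t^4)·(1 + t + t^2); the count is [t^7].
(t + t^3 + t^6) has coefficients 0,1,0,1,0,0,1 for degrees 0…6.
(t^2 + t^4) has coefficients 0,0,1,0,1,0,0,0 for degrees 0…7.
Finally multiplying by (1 + t + t^2), the product of all factors after the first has coefficients 0,0,1,1,2,1,1,0 for degrees 0…7.
[t^7] = 1·1 + 1·2 + 1·0 = 3.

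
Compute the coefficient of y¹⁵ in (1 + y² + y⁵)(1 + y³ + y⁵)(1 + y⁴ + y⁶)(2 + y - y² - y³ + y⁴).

4

(1 + y² + y⁵) has coefficients 1,0,1,0,0,1 for degrees 0…5.
(1 + y³ + y⁵) has coefficients 1,0,0,1,0,1,0,0,0,0,0,0,0,0,0,0 for degrees 0…15.
Multiplying by (1 + y⁴ + y⁶) gives running coefficients 1,0,0,1,1,1,1,1,0,2,0,1,0,0,0,0 for degrees 0…15.
Finally multiplying by (2 + y - y² - y³ + y⁴), the product of all factors after the first has coefficients 2,1,-1,1,4,2,1,2,0,3,2,1,-1,1,-1,1 for degrees 0…15.
[y¹⁵] = 1·1 + 1·1 + 1·2 = 4.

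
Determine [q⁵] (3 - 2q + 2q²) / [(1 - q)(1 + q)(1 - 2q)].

104

Partial fractions give a closed form: a_n = (-3/2)·1^n + (7/6)·(-1)^n + (10/3)·2^n.
At n = 5: a_5 = 104.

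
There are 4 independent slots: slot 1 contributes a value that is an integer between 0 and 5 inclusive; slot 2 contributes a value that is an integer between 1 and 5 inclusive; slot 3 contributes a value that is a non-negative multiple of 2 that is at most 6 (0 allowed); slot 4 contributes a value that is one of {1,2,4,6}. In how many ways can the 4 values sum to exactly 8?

32

The generating function for the choices is (1 + t + t² + t³ + t⁴ + t⁵)·(t + t² + t³ + t⁴ + t⁵)·(1 + t² + t⁴ + t⁶)·(t + t² + t⁴ + t⁶); the count is [t⁸].
(1 + t + t² + t³ + t⁴ + t⁵) has coefficients 1,1,1,1,1,1 for degrees 0…5.
(t + t² + t³ + t⁴ + t⁵) has coefficients 0,1,1,1,1,1,0,0,0 for degrees 0…8.
Multiplying by (1 + t² + t⁴ + t⁶) gives running coefficients 0,1,1,2,2,3,2,3,2 for degrees 0…8.
Finally multiplying by (t + t² + t⁴ + t⁶), the product of all factors after the first has coefficients 0,0,1,2,3,5,6,8,8 for degrees 0…8.
[t⁸] = 1·8 + 1·8 + 1·6 + 1·5 + 1·3 + 1·2 = 32.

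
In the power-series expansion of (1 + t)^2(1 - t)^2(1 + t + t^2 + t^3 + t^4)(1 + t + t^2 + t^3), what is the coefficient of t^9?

(1 + t)^2 has coefficients 1,2,1 for degrees 0…2.
(1 - t)^2 has coefficients 1,-2,1,0,0,0,0,0,0,0 for degrees 0…9.
Multiplying by (1 + t + t^2 + t^3 + t^4) gives running coefficients 1,-1,0,0,0,-1,1,0,0,0 for degrees 0…9.
Finally multiplying by (1 + t + t^2 + t^3), the product of all factors after the first has coefficients 1,0,0,0,-1,-1,0,0,0,1 for degrees 0…9.
[t^9] = 1·1 + 2·0 + 1·0 = 1.

1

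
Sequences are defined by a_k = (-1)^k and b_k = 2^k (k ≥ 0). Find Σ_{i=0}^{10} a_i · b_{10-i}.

Write out a_i and b_{10-i} for i = 0,…,10 and sum the products.
Σ = 1·1024 − 1·512 + 1·256 − 1·128 + 1·64 − 1·32 + 1·16 − 1·8 + 1·4 − 1·2 + 1·1 = 683.

683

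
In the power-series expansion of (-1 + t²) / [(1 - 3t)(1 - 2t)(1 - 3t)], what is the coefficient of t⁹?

-434562

The denominator gives the recurrence a_n = 8a_(n−1) − 21a_(n−2) + 18a_(n−3) for n ≥ 3; the numerator fixes a_0 = -1, a_1 = -8, a_2 = -42.
Iterating: -1, -8, -42, -186, -750, -2850, -10398, -36834, -127614, -434562, so a_9 = -434562.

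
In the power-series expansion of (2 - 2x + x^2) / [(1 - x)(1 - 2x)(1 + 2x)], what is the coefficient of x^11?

341

Partial fractions give a closed form: a_n = (-1/3)·1^n + (5/4)·2^n + (13/12)·(-2)^n.
At n = 11: a_11 = 341.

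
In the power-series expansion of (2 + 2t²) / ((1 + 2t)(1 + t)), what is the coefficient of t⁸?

1276

The denominator gives the recurrence a_n = −3a_(n−1) − 2a_(n−2) for n ≥ 3; the numerator fixes a_0 = 2, a_1 = -6, a_2 = 16.
Iterating: 2, -6, 16, -36, 76, -156, 316, -636, 1276, so a_8 = 1276.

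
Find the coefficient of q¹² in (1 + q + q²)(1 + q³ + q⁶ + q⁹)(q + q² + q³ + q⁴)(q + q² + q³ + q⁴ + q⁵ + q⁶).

24

(1 + q + q²) has coefficients 1,1,1 for degrees 0…2.
(1 + q³ + q⁶ + q⁹) has coefficients 1,0,0,1,0,0,1,0,0,1,0,0,0 for degrees 0…12.
Multiplying by (q + q² + q³ + q⁴) gives running coefficients 0,1,1,1,2,1,1,2,1,1,2,1,1 for degrees 0…12.
Finally multiplying by (q + q² + q³ + q⁴ + q⁵ + q⁶), the product of all factors after the first has coefficients 0,0,1,2,3,5,6,7,8,8,8,8,8 for degrees 0…12.
[q¹²] = 1·8 + 1·8 + 1·8 = 24.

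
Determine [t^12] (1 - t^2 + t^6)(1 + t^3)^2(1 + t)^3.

(1 - t^2 + t^6) has coefficients 1,0,-1,0,0,0,1 for degrees 0…6.
(1 + t^3)^2 has coefficients 1,0,0,2,0,0,1,0,0,0,0,0,0 for degrees 0…12.
Finally multiplying by (1 + t)^3, the product of all factors after the first has coefficients 1,3,3,3,6,6,3,3,3,1,0,0,0 for degrees 0…12.
[t^12] = 1·0 − 1·0 + 1·3 = 3.

3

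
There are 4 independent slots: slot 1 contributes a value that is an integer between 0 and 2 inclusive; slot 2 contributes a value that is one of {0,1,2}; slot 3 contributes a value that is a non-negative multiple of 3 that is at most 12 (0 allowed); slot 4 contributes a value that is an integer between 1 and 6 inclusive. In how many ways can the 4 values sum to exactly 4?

9

The generating function for the choices is (1 + t + t²)·(1 + t + t²)·(1 + t³ + t⁶ + t⁹ + t¹²)·(t + t² + t³ + t⁴ + t⁵ + t⁶); the count is [t⁴].
(1 + t + t²) has coefficients 1,1,1 for degrees 0…2.
(1 + t + t²) has coefficients 1,1,1,0,0 for degrees 0…4.
Multiplying by (1 + t³ + t⁶ + t⁹ + t¹²) gives running coefficients 1,1,1,1,1 for degrees 0…4.
Finally multiplying by (t + t² + t³ + t⁴ + t⁵ + t⁶), the product of all factors after the first has coefficients 0,1,2,3,4 for degrees 0…4.
[t⁴] = 1·4 + 1·3 + 1·2 = 9.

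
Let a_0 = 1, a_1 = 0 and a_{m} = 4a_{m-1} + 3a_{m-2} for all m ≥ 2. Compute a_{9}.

123024

The ordinary generating function has denominator 1 - 4q - 3q^2.
Iterating the recurrence: a_0,…,a_{9} = 1, 0, 3, 12, 57, 264, 1227, 5700, 26481, 123024.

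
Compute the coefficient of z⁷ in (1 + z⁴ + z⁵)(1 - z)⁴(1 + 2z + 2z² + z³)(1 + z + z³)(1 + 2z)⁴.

(1 + z⁴ + z⁵) has coefficients 1,0,0,0,1,1 for degrees 0…5.
(1 - z)⁴ has coefficients 1,-4,6,-4,1,0,0,0 for degrees 0…7.
Multiplying by (1 + 2z + 2z² + z³) gives running coefficients 1,-2,0,1,1,0,-2,1 for degrees 0…7.
Multiplying by (1 + z + z³) gives running coefficients 1,-1,-2,2,0,1,-1,0 for degrees 0…7.
Finally multiplying by (1 + 2z)⁴, the product of all factors after the first has coefficients 1,7,14,-6,-48,-31,39,48 for degrees 0…7.
[z⁷] = 1·48 + 1·(-6) + 1·14 = 56.

56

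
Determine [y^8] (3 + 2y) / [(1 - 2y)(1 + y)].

Partial fractions give a closed form: a_n = (8/3)·2^n + (1/3)·(-1)^n.
At n = 8: a_8 = 683.

683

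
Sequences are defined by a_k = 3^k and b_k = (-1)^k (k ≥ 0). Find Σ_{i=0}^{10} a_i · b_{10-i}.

44287

Write out a_i and b_{10-i} for i = 0,…,10 and sum the products.
Σ = 1·1 + 3·(-1) + 9·1 + 27·(-1) + 81·1 + 243·(-1) + 729·1 + 2187·(-1) + 6561·1 + 19683·(-1) + 59049·1 = 44287.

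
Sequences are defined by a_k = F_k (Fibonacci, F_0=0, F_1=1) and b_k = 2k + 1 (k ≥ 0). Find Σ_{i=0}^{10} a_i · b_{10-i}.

The convolution is the x^10 coefficient of A(x)B(x).
Σ = 0·21 + 1·19 + 1·17 + 2·15 + 3·13 + 5·11 + 8·9 + 13·7 + 21·5 + 34·3 + 55·1 = 585.

585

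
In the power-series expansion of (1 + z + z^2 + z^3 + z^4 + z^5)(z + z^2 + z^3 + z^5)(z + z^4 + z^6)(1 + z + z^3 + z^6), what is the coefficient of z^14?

(1 + z + z^2 + z^3 + z^4 + z^5) has coefficients 1,1,1,1,1,1 for degrees 0…5.
(z + z^2 + z^3 + z^5) has coefficients 0,1,1,1,0,1,0,0,0,0,0,0,0,0,0 for degrees 0…14.
Multiplying by (z + z^4 + z^6) gives running coefficients 0,0,1,1,1,1,2,2,1,2,0,1,0,0,0 for degrees 0…14.
Finally multiplying by (1 + z + z^3 + z^6), the product of all factors after the first has coefficients 0,0,1,2,2,3,4,5,5,6,5,3,5,2,2 for degrees 0…14.
[z^14] = 1·2 + 1·2 + 1·5 + 1·3 + 1·5 + 1·6 = 23.

23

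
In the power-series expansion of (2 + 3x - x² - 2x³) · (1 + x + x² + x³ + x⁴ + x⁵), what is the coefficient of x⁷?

-3

(2 + 3x - x² - 2x³) has coefficients 2,3,-1,-2 for degrees 0…3.
(1 + x + x² + x³ + x⁴ + x⁵) has coefficients 1,1,1,1,1,1,0,0 for degrees 0…7.
[x⁷] = 2·0 + 3·0 − 1·1 − 2·1 = -3.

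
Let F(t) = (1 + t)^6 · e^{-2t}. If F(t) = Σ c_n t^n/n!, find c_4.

The EGF product rule gives c_4 = Σ_{k_1+k_2=4} C(4; k_1,k_2) · ∏ g_i(k_i), where (1+t)^6 gives the falling factorial (6)_k; e^{-2t} gives (-2)^k.
g_1(k) for k = 0…4: 1, 6, 30, 120, 360.
g_2(k) for k = 0…4: 1, -2, 4, -8, 16.
c_4 = Σ_k C(4,k)·g_1(k)·g_2(4−k) = 1·1·16 + 4·6·(-8) + 6·30·4 + 4·120·(-2) + 1·360·1 = 16 − 192 + 720 − 960 + 360 = -56.

-56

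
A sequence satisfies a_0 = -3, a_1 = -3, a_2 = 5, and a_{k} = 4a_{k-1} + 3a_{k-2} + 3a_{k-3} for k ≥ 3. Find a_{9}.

The ordinary generating function has denominator 1 - 4y - 3y^2 - 3y^3.
Iterating the recurrence: a_0,…,a_{9} = -3, -3, 5, 2, 14, 77, 356, 1697, 8087, 38507.

38507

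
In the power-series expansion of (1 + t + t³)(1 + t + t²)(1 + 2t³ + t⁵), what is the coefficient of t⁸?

4

(1 + t + t³) has coefficients 1,1,0,1 for degrees 0…3.
(1 + t + t²) has coefficients 1,1,1,0,0,0,0,0,0 for degrees 0…8.
Finally multiplying by (1 + 2t³ + t⁵), the product of all factors after the first has coefficients 1,1,1,2,2,3,1,1,0 for degrees 0…8.
[t⁸] = 1·0 + 1·1 + 1·3 = 4.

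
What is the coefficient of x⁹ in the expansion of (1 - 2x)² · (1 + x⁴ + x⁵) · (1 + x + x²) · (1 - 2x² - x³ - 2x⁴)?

(1 - 2x)² has coefficients 1,-4,4 for degrees 0…2.
(1 + x⁴ + x⁵) has coefficients 1,0,0,0,1,1,0,0,0,0 for degrees 0…9.
Multiplying by (1 + x + x²) gives running coefficients 1,1,1,0,1,2,2,1,0,0 for degrees 0…9.
Finally multiplying by (1 - 2x² - x³ - 2x⁴), the product of all factors after the first has coefficients 1,1,-1,-3,-4,-1,-2,-4,-8,-8 for degrees 0…9.
[x⁹] = 1·(-8) − 4·(-8) + 4·(-4) = 8.

8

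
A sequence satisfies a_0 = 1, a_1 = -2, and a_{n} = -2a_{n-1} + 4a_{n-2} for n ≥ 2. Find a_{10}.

The ordinary generating function has denominator 1 + 2t - 4t^2.
Iterating the recurrence: a_0,…,a_{10} = 1, -2, 8, -24, 80, -256, 832, -2688, 8704, -28160, 91136.

91136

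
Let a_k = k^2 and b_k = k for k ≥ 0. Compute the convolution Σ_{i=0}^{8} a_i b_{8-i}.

336

This is [x^8] in the product of the two ordinary generating functions.
Σ = 0·8 + 1·7 + 4·6 + 9·5 + 16·4 + 25·3 + 36·2 + 49·1 + 64·0 = 336.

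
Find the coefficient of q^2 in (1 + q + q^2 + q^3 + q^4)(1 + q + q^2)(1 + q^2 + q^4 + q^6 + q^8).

(1 + q + q^2 + q^3 + q^4) has coefficients 1,1,1 for degrees 0…2.
(1 + q + q^2) has coefficients 1,1,1 for degrees 0…2.
Finally multiplying by (1 + q^2 + q^4 + q^6 + q^8), the product of all factors after the first has coefficients 1,1,2 for degrees 0…2.
[q^2] = 1·2 + 1·1 + 1·1 = 4.

4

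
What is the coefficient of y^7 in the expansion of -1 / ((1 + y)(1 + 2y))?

255

Partial fractions give a closed form: a_n = (1)·(-1)^n + (-2)·(-2)^n.
At n = 7: a_7 = 255.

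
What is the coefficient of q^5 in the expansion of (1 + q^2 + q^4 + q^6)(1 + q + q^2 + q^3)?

2

(1 + q^2 + q^4 + q^6) has coefficients 1,0,1,0,1,0 for degrees 0…5.
(1 + q + q^2 + q^3) has coefficients 1,1,1,1,0,0 for degrees 0…5.
[q^5] = 1·0 + 1·1 + 1·1 = 2.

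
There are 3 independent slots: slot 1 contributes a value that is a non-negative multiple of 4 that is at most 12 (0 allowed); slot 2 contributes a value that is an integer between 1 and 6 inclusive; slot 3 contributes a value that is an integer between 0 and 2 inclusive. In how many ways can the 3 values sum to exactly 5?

4

The generating function for the choices is (1 + z⁴ + z⁸ + z¹²)·(z + z² + z³ + z⁴ + z⁵ + z⁶)·(1 + z + z²); the count is [z⁵].
(1 + z⁴ + z⁸ + z¹²) has coefficients 1,0,0,0,1,0 for degrees 0…5.
(z + z² + z³ + z⁴ + z⁵ + z⁶) has coefficients 0,1,1,1,1,1 for degrees 0…5.
Finally multiplying by (1 + z + z²), the product of all factors after the first has coefficients 0,1,2,3,3,3 for degrees 0…5.
[z⁵] = 1·3 + 1·1 = 4.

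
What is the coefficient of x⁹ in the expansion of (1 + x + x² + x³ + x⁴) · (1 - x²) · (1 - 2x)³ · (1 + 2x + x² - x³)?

(1 + x + x² + x³ + x⁴) has coefficients 1,1,1,1,1 for degrees 0…4.
(1 - x²) has coefficients 1,0,-1,0,0,0,0,0,0,0 for degrees 0…9.
Multiplying by (1 - 2x)³ gives running coefficients 1,-6,11,-2,-12,8,0,0,0,0 for degrees 0…9.
Finally multiplying by (1 + 2x + x² - x³), the product of all factors after the first has coefficients 1,-4,0,13,1,-29,6,20,-8,0 for degrees 0…9.
[x⁹] = 1·0 + 1·(-8) + 1·20 + 1·6 + 1·(-29) = -11.

-11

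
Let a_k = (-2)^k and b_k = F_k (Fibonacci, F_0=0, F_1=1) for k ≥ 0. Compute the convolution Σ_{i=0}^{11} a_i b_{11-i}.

859

The convolution is the x^11 coefficient of A(x)B(x).
Σ = 1·89 − 2·55 + 4·34 − 8·21 + 16·13 − 32·8 + 64·5 − 128·3 + 256·2 − 512·1 + 1024·1 − 2048·0 = 859.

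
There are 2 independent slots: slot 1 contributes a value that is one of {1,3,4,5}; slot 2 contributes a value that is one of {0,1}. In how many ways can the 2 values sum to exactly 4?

2

The generating function for the choices is (z + z^3 + z^4 + z^5)·(1 + z); the count is [z^4].
(z + z^3 + z^4 + z^5) has coefficients 0,1,0,1,1 for degrees 0…4.
(1 + z) has coefficients 1,1,0,0,0 for degrees 0…4.
[z^4] = 1·0 + 1·1 + 1·1 = 2.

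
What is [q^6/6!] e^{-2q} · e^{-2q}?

The EGF product rule gives c_6 = Σ_{k_1+k_2=6} C(6; k_1,k_2) · ∏ g_i(k_i), where e^{-2q} gives (-2)^k; e^{-2q} gives (-2)^k.
g_1(k) for k = 0…6: 1, -2, 4, -8, 16, -32, 64.
g_2(k) for k = 0…6: 1, -2, 4, -8, 16, -32, 64.
c_6 = Σ_k C(6,k)·g_1(k)·g_2(6−k) = 1·1·64 + 6·(-2)·(-32) + 15·4·16 + 20·(-8)·(-8) + 15·16·4 + 6·(-32)·(-2) + 1·64·1 = 64 + 384 + 960 + 1280 + 960 + 384 + 64 = 4096.

4096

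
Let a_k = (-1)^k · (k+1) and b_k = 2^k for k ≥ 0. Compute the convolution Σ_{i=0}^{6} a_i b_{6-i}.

The convolution is the x^6 coefficient of A(x)B(x).
Σ = 1·64 − 2·32 + 3·16 − 4·8 + 5·4 − 6·2 + 7·1 = 31.

31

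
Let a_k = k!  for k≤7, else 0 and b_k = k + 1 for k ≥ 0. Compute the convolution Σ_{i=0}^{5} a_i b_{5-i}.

205

Write out a_i and b_{5-i} for i = 0,…,5 and sum the products.
Σ = 1·6 + 1·5 + 2·4 + 6·3 + 24·2 + 120·1 = 205.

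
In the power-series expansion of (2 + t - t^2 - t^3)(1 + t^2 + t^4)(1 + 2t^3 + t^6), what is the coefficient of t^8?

1

(2 + t - t^2 - t^3) has coefficients 2,1,-1,-1 for degrees 0…3.
(1 + t^2 + t^4) has coefficients 1,0,1,0,1,0,0,0,0 for degrees 0…8.
Finally multiplying by (1 + 2t^3 + t^6), the product of all factors after the first has coefficients 1,0,1,2,1,2,1,2,1 for degrees 0…8.
[t^8] = 2·1 + 1·2 − 1·1 − 1·2 = 1.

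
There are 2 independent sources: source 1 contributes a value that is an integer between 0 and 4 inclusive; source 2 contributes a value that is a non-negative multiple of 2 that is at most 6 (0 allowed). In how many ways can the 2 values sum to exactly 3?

The generating function for the choices is (1 + y + y^2 + y^3 + y^4)·(1 + y^2 + y^4 + y^6); the count is [y^3].
(1 + y + y^2 + y^3 + y^4) has coefficients 1,1,1,1 for degrees 0…3.
(1 + y^2 + y^4 + y^6) has coefficients 1,0,1,0 for degrees 0…3.
[y^3] = 1·0 + 1·1 + 1·0 + 1·1 = 2.

2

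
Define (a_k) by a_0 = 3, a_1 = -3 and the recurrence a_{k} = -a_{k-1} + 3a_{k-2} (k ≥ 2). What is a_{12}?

42627

The ordinary generating function has denominator 1 + q - 3q^2.
Iterating the recurrence: a_0,…,a_{12} = 3, -3, 12, -21, 57, -120, 291, -651, 1524, -3477, 8049, -18480, 42627.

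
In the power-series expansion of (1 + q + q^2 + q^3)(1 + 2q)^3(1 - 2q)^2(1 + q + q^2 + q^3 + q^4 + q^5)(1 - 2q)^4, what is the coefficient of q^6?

(1 + q + q^2 + q^3) has coefficients 1,1,1,1 for degrees 0…3.
(1 + 2q)^3 has coefficients 1,6,12,8,0,0,0 for degrees 0…6.
Multiplying by (1 - 2q)^2 gives running coefficients 1,2,-8,-16,16,32,0 for degrees 0…6.
Multiplying by (1 + q + q^2 + q^3 + q^4 + q^5) gives running coefficients 1,3,-5,-21,-5,27,26 for degrees 0…6.
Finally multiplying by (1 - 2q)^4, the product of all factors after the first has coefficients 1,-5,-5,59,-37,-229,282 for degrees 0…6.
[q^6] = 1·282 + 1·(-229) + 1·(-37) + 1·59 = 75.

75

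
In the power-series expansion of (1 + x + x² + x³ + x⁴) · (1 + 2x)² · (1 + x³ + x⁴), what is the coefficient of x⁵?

22

(1 + x + x² + x³ + x⁴) has coefficients 1,1,1,1,1 for degrees 0…4.
(1 + 2x)² has coefficients 1,4,4,0,0,0 for degrees 0…5.
Finally multiplying by (1 + x³ + x⁴), the product of all factors after the first has coefficients 1,4,4,1,5,8 for degrees 0…5.
[x⁵] = 1·8 + 1·5 + 1·1 + 1·4 + 1·4 = 22.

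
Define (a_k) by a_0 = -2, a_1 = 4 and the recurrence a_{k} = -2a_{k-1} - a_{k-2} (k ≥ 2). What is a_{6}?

-14

The ordinary generating function has denominator 1 + 2t + t^2.
Iterating the recurrence: a_0,…,a_{6} = -2, 4, -6, 8, -10, 12, -14.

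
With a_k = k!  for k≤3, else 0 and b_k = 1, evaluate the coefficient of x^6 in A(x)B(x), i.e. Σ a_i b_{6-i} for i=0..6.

This is [x^6] in the product of the two ordinary generating functions.
Σ = 1·1 + 1·1 + 2·1 + 6·1 + 0·1 + 0·1 + 0·1 = 10.

10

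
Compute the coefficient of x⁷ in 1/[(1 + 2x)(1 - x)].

Partial fractions give a closed form: a_n = (2/3)·(-2)^n + (1/3)·1^n.
At n = 7: a_7 = -85.

-85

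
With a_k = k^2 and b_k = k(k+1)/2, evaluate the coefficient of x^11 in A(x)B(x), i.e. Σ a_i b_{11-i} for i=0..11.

3289

This is [x^11] in the product of the two ordinary generating functions.
Σ = 0·66 + 1·55 + 4·45 + 9·36 + 16·28 + 25·21 + 36·15 + 49·10 + 64·6 + 81·3 + 100·1 + 121·0 = 3289.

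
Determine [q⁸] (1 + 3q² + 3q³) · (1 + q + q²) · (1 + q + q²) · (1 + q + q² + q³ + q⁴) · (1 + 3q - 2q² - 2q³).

-9

(1 + 3q² + 3q³) has coefficients 1,0,3,3 for degrees 0…3.
(1 + q + q²) has coefficients 1,1,1,0,0,0,0,0,0 for degrees 0…8.
Multiplying by (1 + q + q²) gives running coefficients 1,2,3,2,1,0,0,0,0 for degrees 0…8.
Multiplying by (1 + q + q² + q³ + q⁴) gives running coefficients 1,3,6,8,9,8,6,3,1 for degrees 0…8.
Finally multiplying by (1 + 3q - 2q² - 2q³), the product of all factors after the first has coefficients 1,6,13,18,15,7,-4,-13,-18 for degrees 0…8.
[q⁸] = 1·(-18) + 3·(-4) + 3·7 = -9.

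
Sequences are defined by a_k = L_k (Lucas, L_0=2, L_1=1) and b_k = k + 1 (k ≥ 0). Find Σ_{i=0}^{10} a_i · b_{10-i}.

Write out a_i and b_{10-i} for i = 0,…,10 and sum the products.
Σ = 2·11 + 1·10 + 3·9 + 4·8 + 7·7 + 11·6 + 18·5 + 29·4 + 47·3 + 76·2 + 123·1 = 828.

828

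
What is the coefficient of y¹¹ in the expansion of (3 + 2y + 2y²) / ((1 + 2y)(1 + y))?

-10237

The denominator gives the recurrence a_n = −3a_(n−1) − 2a_(n−2) for n ≥ 3; the numerator fixes a_0 = 3, a_1 = -7, a_2 = 17.
Iterating: 3, -7, 17, -37, 77, -157, 317, -637, 1277, -2557, 5117, -10237, so a_11 = -10237.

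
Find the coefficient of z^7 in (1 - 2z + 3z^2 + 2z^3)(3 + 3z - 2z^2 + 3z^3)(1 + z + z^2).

(1 - 2z + 3z^2 + 2z^3) has coefficients 1,-2,3,2 for degrees 0…3.
(3 + 3z - 2z^2 + 3z^3) has coefficients 3,3,-2,3,0,0,0,0 for degrees 0…7.
Finally multiplying by (1 + z + z^2), the product of all factors after the first has coefficients 3,6,4,4,1,3,0,0 for degrees 0…7.
[z^7] = 1·0 − 2·0 + 3·3 + 2·1 = 11.

11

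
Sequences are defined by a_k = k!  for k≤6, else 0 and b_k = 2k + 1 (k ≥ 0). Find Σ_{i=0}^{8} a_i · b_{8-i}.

4780

Write out a_i and b_{8-i} for i = 0,…,8 and sum the products.
Σ = 1·17 + 1·15 + 2·13 + 6·11 + 24·9 + 120·7 + 720·5 + 0·3 + 0·1 = 4780.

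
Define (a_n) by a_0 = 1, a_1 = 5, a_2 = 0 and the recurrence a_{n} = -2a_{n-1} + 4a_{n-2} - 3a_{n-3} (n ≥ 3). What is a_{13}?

The ordinary generating function has denominator 1 + 2z - 4z^2 + 3z^3.
Iterating the recurrence: a_0,…,a_{13} = 1, 5, 0, 17, -49, 166, -579, 1969, -6752, 23117, -79149, 271022, -927991, 3177517.

3177517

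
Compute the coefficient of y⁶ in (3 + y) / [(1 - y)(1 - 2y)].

444

Partial fractions give a closed form: a_n = (-4)·1^n + (7)·2^n.
At n = 6: a_6 = 444.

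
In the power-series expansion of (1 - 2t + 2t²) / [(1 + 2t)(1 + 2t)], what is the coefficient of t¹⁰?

The denominator gives the recurrence a_n = −4a_(n−1) − 4a_(n−2) for n ≥ 3; the numerator fixes a_0 = 1, a_1 = -6, a_2 = 22.
Iterating: 1, -6, 22, -64, 168, -416, 992, -2304, 5248, -11776, 26112, so a_10 = 26112.

26112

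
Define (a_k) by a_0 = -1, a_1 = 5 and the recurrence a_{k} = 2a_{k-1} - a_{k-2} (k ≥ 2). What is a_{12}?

71

The ordinary generating function has denominator 1 - 2q + q^2.
Iterating the recurrence: a_0,…,a_{12} = -1, 5, 11, 17, 23, 29, 35, 41, 47, 53, 59, 65, 71.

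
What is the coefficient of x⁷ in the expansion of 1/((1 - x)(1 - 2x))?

255

Partial fractions give a closed form: a_n = (-1)·1^n + (2)·2^n.
At n = 7: a_7 = 255.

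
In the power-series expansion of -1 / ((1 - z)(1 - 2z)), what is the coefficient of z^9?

-1023

Partial fractions give a closed form: a_n = (1)·1^n + (-2)·2^n.
At n = 9: a_9 = -1023.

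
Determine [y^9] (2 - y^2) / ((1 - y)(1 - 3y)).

55768

The denominator gives the recurrence a_n = 4a_(n−1) − 3a_(n−2) for n ≥ 3; the numerator fixes a_0 = 2, a_1 = 8, a_2 = 25.
Iterating: 2, 8, 25, 76, 229, 688, 2065, 6196, 18589, 55768, so a_9 = 55768.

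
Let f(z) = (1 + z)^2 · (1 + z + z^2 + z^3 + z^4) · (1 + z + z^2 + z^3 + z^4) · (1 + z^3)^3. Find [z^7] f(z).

(1 + z)^2 has coefficients 1,2,1 for degrees 0…2.
(1 + z + z^2 + z^3 + z^4) has coefficients 1,1,1,1,1,0,0,0 for degrees 0…7.
Multiplying by (1 + z + z^2 + z^3 + z^4) gives running coefficients 1,2,3,4,5,4,3,2 for degrees 0…7.
Finally multiplying by (1 + z^3)^3, the product of all factors after the first has coefficients 1,2,3,7,11,13,18,23 for degrees 0…7.
[z^7] = 1·23 + 2·18 + 1·13 = 72.

72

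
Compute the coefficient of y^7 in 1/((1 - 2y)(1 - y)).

255

Partial fractions give a closed form: a_n = (2)·2^n + (-1)·1^n.
At n = 7: a_7 = 255.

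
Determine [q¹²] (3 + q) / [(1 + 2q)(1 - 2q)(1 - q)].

Partial fractions give a closed form: a_n = (5/6)·(-2)^n + (7/2)·2^n + (-4/3)·1^n.
At n = 12: a_12 = 17748.

17748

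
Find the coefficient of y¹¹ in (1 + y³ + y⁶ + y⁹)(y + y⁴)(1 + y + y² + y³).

2

(1 + y³ + y⁶ + y⁹) has coefficients 1,0,0,1,0,0,1,0,0,1 for degrees 0…9.
(y + y⁴) has coefficients 0,1,0,0,1,0,0,0,0,0,0,0 for degrees 0…11.
Finally multiplying by (1 + y + y² + y³), the product of all factors after the first has coefficients 0,1,1,1,2,1,1,1,0,0,0,0 for degrees 0…11.
[y¹¹] = 1·0 + 1·0 + 1·1 + 1·1 = 2.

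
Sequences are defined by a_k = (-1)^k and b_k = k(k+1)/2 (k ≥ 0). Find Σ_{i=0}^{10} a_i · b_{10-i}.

The convolution is the t^10 coefficient of A(t)B(t).
Σ = 1·55 − 1·45 + 1·36 − 1·28 + 1·21 − 1·15 + 1·10 − 1·6 + 1·3 − 1·1 + 1·0 = 30.

30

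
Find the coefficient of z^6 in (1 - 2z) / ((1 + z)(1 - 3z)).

183

The denominator gives the recurrence a_n = 2a_(n−1) + 3a_(n−2) for n ≥ 3; the numerator fixes a_0 = 1, a_1 = 0, a_2 = 3.
Iterating: 1, 0, 3, 6, 21, 60, 183, so a_6 = 183.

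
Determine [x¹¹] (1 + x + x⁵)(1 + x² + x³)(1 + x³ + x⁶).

2

(1 + x + x⁵) has coefficients 1,1,0,0,0,1 for degrees 0…5.
(1 + x² + x³) has coefficients 1,0,1,1,0,0,0,0,0,0,0,0 for degrees 0…11.
Finally multiplying by (1 + x³ + x⁶), the product of all factors after the first has coefficients 1,0,1,2,0,1,2,0,1,1,0,0 for degrees 0…11.
[x¹¹] = 1·0 + 1·0 + 1·2 = 2.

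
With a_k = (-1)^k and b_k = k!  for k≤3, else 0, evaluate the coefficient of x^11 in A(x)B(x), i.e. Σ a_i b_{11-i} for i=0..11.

4

The convolution is the x^11 coefficient of A(x)B(x).
Σ = 1·0 − 1·0 + 1·0 − 1·0 + 1·0 − 1·0 + 1·0 − 1·0 + 1·6 − 1·2 + 1·1 − 1·1 = 4.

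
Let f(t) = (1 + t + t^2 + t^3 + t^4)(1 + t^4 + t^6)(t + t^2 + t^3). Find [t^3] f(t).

(1 + t + t^2 + t^3 + t^4) has coefficients 1,1,1,1 for degrees 0…3.
(1 + t^4 + t^6) has coefficients 1,0,0,0 for degrees 0…3.
Finally multiplying by (t + t^2 + t^3), the product of all factors after the first has coefficients 0,1,1,1 for degrees 0…3.
[t^3] = 1·1 + 1·1 + 1·1 + 1·0 = 3.

3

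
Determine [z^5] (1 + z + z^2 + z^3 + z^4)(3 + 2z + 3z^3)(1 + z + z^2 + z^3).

26

(1 + z + z^2 + z^3 + z^4) has coefficients 1,1,1,1,1 for degrees 0…4.
(3 + 2z + 3z^3) has coefficients 3,2,0,3,0,0 for degrees 0…5.
Finally multiplying by (1 + z + z^2 + z^3), the product of all factors after the first has coefficients 3,5,5,8,5,3 for degrees 0…5.
[z^5] = 1·3 + 1·5 + 1·8 + 1·5 + 1·5 = 26.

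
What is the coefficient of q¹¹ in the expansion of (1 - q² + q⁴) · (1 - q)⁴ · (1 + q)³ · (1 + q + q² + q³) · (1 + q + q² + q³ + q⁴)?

3

(1 - q² + q⁴) has coefficients 1,0,-1,0,1 for degrees 0…4.
(1 - q)⁴ has coefficients 1,-4,6,-4,1,0,0,0,0,0,0,0 for degrees 0…11.
Multiplying by (1 + q)³ gives running coefficients 1,-1,-3,3,3,-3,-1,1,0,0,0,0 for degrees 0…11.
Multiplying by (1 + q + q² + q³) gives running coefficients 1,0,-3,0,2,0,2,0,-3,0,1,0 for degrees 0…11.
Finally multiplying by (1 + q + q² + q³ + q⁴), the product of all factors after the first has coefficients 1,1,-2,-2,0,-1,1,4,1,-1,0,-2 for degrees 0…11.
[q¹¹] = 1·(-2) − 1·(-1) + 1·4 = 3.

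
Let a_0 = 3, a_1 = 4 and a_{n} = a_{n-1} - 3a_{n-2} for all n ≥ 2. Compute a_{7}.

-92

The ordinary generating function has denominator 1 - t + 3t^2.
Iterating the recurrence: a_0,…,a_{7} = 3, 4, -5, -17, -2, 49, 55, -92.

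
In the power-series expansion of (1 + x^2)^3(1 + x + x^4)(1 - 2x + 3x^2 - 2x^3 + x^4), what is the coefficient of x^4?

(1 + x^2)^3 has coefficients 1,0,3,0,3 for degrees 0…4.
(1 + x + x^4) has coefficients 1,1,0,0,1 for degrees 0…4.
Finally multiplying by (1 - 2x + 3x^2 - 2x^3 + x^4), the product of all factors after the first has coefficients 1,-1,1,1,0 for degrees 0…4.
[x^4] = 1·0 + 3·1 + 3·1 = 6.

6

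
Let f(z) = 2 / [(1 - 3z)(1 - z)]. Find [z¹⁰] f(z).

Partial fractions give a closed form: a_n = (3)·3^n + (-1)·1^n.
At n = 10: a_10 = 177146.

177146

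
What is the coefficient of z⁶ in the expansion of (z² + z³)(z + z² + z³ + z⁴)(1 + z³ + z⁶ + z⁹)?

(z² + z³) has coefficients 0,0,1,1 for degrees 0…3.
(z + z² + z³ + z⁴) has coefficients 0,1,1,1,1,0,0 for degrees 0…6.
Finally multiplying by (1 + z³ + z⁶ + z⁹), the product of all factors after the first has coefficients 0,1,1,1,2,1,1 for degrees 0…6.
[z⁶] = 1·2 + 1·1 = 3.

3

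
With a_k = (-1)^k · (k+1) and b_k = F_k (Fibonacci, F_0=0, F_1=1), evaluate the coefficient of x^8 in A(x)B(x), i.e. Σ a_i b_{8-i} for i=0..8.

This is [x^8] in the product of the two ordinary generating functions.
Σ = 1·21 − 2·13 + 3·8 − 4·5 + 5·3 − 6·2 + 7·1 − 8·1 + 9·0 = 1.

1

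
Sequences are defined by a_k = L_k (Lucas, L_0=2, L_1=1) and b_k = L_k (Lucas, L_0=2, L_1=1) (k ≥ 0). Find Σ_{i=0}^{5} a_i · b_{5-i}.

82

The convolution is the t^5 coefficient of A(t)B(t).
Σ = 2·11 + 1·7 + 3·4 + 4·3 + 7·1 + 11·2 = 82.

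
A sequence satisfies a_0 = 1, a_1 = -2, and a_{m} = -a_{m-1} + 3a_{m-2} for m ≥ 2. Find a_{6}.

137

The ordinary generating function has denominator 1 + x - 3x^2.
Iterating the recurrence: a_0,…,a_{6} = 1, -2, 5, -11, 26, -59, 137.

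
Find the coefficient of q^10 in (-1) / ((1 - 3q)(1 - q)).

Partial fractions give a closed form: a_n = (-3/2)·3^n + (1/2)·1^n.
At n = 10: a_10 = -88573.

-88573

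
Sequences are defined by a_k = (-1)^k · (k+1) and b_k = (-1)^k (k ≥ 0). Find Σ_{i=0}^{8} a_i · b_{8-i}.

45

Write out a_i and b_{8-i} for i = 0,…,8 and sum the products.
Σ = 1·1 − 2·(-1) + 3·1 − 4·(-1) + 5·1 − 6·(-1) + 7·1 − 8·(-1) + 9·1 = 45.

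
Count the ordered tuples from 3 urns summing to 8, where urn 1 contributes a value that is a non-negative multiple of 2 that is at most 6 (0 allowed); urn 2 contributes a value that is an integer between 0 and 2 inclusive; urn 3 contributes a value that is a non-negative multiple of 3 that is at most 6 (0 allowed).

4

The generating function for the choices is (1 + y^2 + y^4 + y^6)·(1 + y + y^2)·(1 + y^3 + y^6); the count is [y^8].
(1 + y^2 + y^4 + y^6) has coefficients 1,0,1,0,1,0,1 for degrees 0…6.
(1 + y + y^2) has coefficients 1,1,1,0,0,0,0,0,0 for degrees 0…8.
Finally multiplying by (1 + y^3 + y^6), the product of all factors after the first has coefficients 1,1,1,1,1,1,1,1,1 for degrees 0…8.
[y^8] = 1·1 + 1·1 + 1·1 + 1·1 = 4.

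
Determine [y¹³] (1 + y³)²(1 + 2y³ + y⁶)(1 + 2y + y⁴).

6

(1 + y³)² has coefficients 1,0,0,2,0,0,1 for degrees 0…6.
(1 + 2y³ + y⁶) has coefficients 1,0,0,2,0,0,1,0,0,0,0,0,0,0 for degrees 0…13.
Finally multiplying by (1 + 2y + y⁴), the product of all factors after the first has coefficients 1,2,0,2,5,0,1,4,0,0,1,0,0,0 for degrees 0…13.
[y¹³] = 1·0 + 2·1 + 1·4 = 6.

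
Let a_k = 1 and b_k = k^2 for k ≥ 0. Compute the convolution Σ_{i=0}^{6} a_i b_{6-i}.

91

The convolution is the x^6 coefficient of A(x)B(x).
Σ = 1·36 + 1·25 + 1·16 + 1·9 + 1·4 + 1·1 + 1·0 = 91.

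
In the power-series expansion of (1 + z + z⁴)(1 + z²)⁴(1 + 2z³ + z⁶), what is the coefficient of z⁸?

(1 + z + z⁴) has coefficients 1,1,0,0,1 for degrees 0…4.
(1 + z²)⁴ has coefficients 1,0,4,0,6,0,4,0,1 for degrees 0…8.
Finally multiplying by (1 + 2z³ + z⁶), the product of all factors after the first has coefficients 1,0,4,2,6,8,5,12,5 for degrees 0…8.
[z⁸] = 1·5 + 1·12 + 1·6 = 23.

23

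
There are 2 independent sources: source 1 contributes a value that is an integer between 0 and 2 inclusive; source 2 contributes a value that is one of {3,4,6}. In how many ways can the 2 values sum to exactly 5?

The generating function for the choices is (1 + t + t²)·(t³ + t⁴ + t⁶); the count is [t⁵].
(1 + t + t²) has coefficients 1,1,1 for degrees 0…2.
(t³ + t⁴ + t⁶) has coefficients 0,0,0,1,1,0 for degrees 0…5.
[t⁵] = 1·0 + 1·1 + 1·1 = 2.

2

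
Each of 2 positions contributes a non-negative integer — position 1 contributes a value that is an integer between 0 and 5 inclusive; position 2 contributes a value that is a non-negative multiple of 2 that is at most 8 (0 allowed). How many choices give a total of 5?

The generating function for the choices is (1 + y + y² + y³ + y⁴ + y⁵)·(1 + y² + y⁴ + y⁶ + y⁸); the count is [y⁵].
(1 + y + y² + y³ + y⁴ + y⁵) has coefficients 1,1,1,1,1,1 for degrees 0…5.
(1 + y² + y⁴ + y⁶ + y⁸) has coefficients 1,0,1,0,1,0 for degrees 0…5.
[y⁵] = 1·0 + 1·1 + 1·0 + 1·1 + 1·0 + 1·1 = 3.

3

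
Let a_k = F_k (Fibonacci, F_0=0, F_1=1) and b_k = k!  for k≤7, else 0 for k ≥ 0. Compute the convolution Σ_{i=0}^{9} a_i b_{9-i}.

7089

The convolution is the x^9 coefficient of A(x)B(x).
Σ = 0·0 + 1·0 + 1·5040 + 2·720 + 3·120 + 5·24 + 8·6 + 13·2 + 21·1 + 34·1 = 7089.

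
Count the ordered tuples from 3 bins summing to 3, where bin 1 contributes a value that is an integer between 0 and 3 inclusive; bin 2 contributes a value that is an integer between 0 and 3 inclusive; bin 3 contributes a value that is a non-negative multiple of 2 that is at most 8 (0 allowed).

6

The generating function for the choices is (1 + t + t^2 + t^3)·(1 + t + t^2 + t^3)·(1 + t^2 + t^4 + t^6 + t^8); the count is [t^3].
(1 + t + t^2 + t^3) has coefficients 1,1,1,1 for degrees 0…3.
(1 + t + t^2 + t^3) has coefficients 1,1,1,1 for degrees 0…3.
Finally multiplying by (1 + t^2 + t^4 + t^6 + t^8), the product of all factors after the first has coefficients 1,1,2,2 for degrees 0…3.
[t^3] = 1·2 + 1·2 + 1·1 + 1·1 = 6.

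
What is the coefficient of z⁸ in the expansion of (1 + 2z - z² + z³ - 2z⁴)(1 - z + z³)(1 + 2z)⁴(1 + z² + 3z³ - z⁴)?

(1 + 2z - z² + z³ - 2z⁴) has coefficients 1,2,-1,1,-2 for degrees 0…4.
(1 - z + z³) has coefficients 1,-1,0,1,0,0,0,0,0 for degrees 0…8.
Multiplying by (1 + 2z)⁴ gives running coefficients 1,7,16,9,-8,8,32,16,0 for degrees 0…8.
Finally multiplying by (1 + z² + 3z³ - z⁴), the product of all factors after the first has coefficients 1,7,17,19,28,58,35,-9,64 for degrees 0…8.
[z⁸] = 1·64 + 2·(-9) − 1·35 + 1·58 − 2·28 = 13.

13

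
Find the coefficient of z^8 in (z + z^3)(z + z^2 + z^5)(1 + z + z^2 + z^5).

3

(z + z^3) has coefficients 0,1,0,1 for degrees 0…3.
(z + z^2 + z^5) has coefficients 0,1,1,0,0,1,0,0,0 for degrees 0…8.
Finally multiplying by (1 + z + z^2 + z^5), the product of all factors after the first has coefficients 0,1,2,2,1,1,2,2,0 for degrees 0…8.
[z^8] = 1·2 + 1·1 = 3.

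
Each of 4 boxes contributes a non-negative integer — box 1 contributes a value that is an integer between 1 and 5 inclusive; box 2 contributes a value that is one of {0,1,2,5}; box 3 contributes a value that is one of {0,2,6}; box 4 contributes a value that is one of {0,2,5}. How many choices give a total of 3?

5

The generating function for the choices is (z + z² + z³ + z⁴ + z⁵)·(1 + z + z² + z⁵)·(1 + z² + z⁶)·(1 + z² + z⁵); the count is [z³].
(z + z² + z³ + z⁴ + z⁵) has coefficients 0,1,1,1 for degrees 0…3.
(1 + z + z² + z⁵) has coefficients 1,1,1,0 for degrees 0…3.
Multiplying by (1 + z² + z⁶) gives running coefficients 1,1,2,1 for degrees 0…3.
Finally multiplying by (1 + z² + z⁵), the product of all factors after the first has coefficients 1,1,3,2 for degrees 0…3.
[z³] = 1·3 + 1·1 + 1·1 = 5.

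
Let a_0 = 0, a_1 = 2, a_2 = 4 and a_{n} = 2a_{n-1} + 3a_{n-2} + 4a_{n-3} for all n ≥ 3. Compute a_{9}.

18002

The ordinary generating function has denominator 1 - 2q - 3q^2 - 4q^3.
Iterating the recurrence: a_0,…,a_{9} = 0, 2, 4, 14, 48, 154, 508, 1670, 5480, 18002.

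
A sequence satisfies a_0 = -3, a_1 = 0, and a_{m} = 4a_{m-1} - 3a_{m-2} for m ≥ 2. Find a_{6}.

1089

The ordinary generating function has denominator 1 - 4x + 3x^2.
Iterating the recurrence: a_0,…,a_{6} = -3, 0, 9, 36, 117, 360, 1089.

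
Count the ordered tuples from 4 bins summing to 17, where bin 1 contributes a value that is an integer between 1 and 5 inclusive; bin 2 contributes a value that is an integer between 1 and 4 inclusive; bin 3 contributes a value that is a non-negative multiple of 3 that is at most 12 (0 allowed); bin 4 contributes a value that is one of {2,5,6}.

21

The generating function for the choices is (z + z² + z³ + z⁴ + z⁵)·(z + z² + z³ + z⁴)·(1 + z³ + z⁶ + z⁹ + z¹²)·(z² + z⁵ + z⁶); the count is [z¹⁷].
(z + z² + z³ + z⁴ + z⁵) has coefficients 0,1,1,1,1,1 for degrees 0…5.
(z + z² + z³ + z⁴) has coefficients 0,1,1,1,1,0,0,0,0,0,0,0,0,0,0,0,0,0 for degrees 0…17.
Multiplying by (1 + z³ + z⁶ + z⁹ + z¹²) gives running coefficients 0,1,1,1,2,1,1,2,1,1,2,1,1,2,1,1,1,0 for degrees 0…17.
Finally multiplying by (z² + z⁵ + z⁶), the product of all factors after the first has coefficients 0,0,0,1,1,1,3,3,3,5,4,3,5,4,3,5,4,3 for degrees 0…17.
[z¹⁷] = 1·4 + 1·5 + 1·3 + 1·4 + 1·5 = 21.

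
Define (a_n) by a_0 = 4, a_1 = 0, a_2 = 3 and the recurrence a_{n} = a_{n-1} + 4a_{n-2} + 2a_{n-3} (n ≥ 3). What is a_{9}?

The ordinary generating function has denominator 1 - t - 4t^2 - 2t^3.
Iterating the recurrence: a_0,…,a_{9} = 4, 0, 3, 11, 23, 73, 187, 525, 1419, 3893.

3893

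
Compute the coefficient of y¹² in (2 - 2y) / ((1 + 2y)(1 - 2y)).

8192

The denominator gives the recurrence a_n = 4a_(n−2) for n ≥ 2; the numerator fixes a_0 = 2, a_1 = -2.
Iterating: 2, -2, 8, -8, 32, -32, 128, -128, 512, -512, 2048, -2048, 8192, so a_12 = 8192.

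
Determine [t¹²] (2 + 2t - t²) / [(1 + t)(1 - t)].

The denominator gives the recurrence a_n = a_(n−2) for n ≥ 3; the numerator fixes a_0 = 2, a_1 = 2, a_2 = 1.
Iterating: 2, 2, 1, 2, 1, 2, 1, 2, 1, 2, 1, 2, 1, so a_12 = 1.

1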